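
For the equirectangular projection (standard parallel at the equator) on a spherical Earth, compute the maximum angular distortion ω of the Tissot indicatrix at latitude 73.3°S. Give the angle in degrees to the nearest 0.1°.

In the plate carrée (x = Rλ, y = Rφ), meridians are true-scale (h = 1) and parallels are stretched by k = sec φ.
At 73.3°: h = 1.000, k = 3.480; principal scales a = 3.480, b = 1.000.
sin(ω/2) = (a − b)/(a + b) = 2.480/4.480 = 0.5536, so ω = 2 arcsin(0.5536) ≈ 67.2°.

67.2°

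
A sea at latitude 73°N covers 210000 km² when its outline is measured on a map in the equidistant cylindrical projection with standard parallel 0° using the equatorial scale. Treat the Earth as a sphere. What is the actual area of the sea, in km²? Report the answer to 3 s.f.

61400 km²

Plate carrée maps x = Rλ, y = Rφ. The meridian scale is h = 1 and the parallel scale is k = 1/cos φ = sec φ.
Areal scale = h·k = 1 × sec φ; at 73°, h = 1.000, k = 3.420, so h·k = 3.420.
True area = apparent / (areal scale) = 210000 / 3.420 ≈ 61400 km².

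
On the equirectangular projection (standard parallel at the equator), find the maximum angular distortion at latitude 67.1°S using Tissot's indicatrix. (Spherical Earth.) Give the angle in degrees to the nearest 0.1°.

52.2°

In the plate carrée (x = Rλ, y = Rφ), meridians are true-scale (h = 1) and parallels are stretched by k = sec φ.
At 67.1°: h = 1.000, k = 2.570; principal scales a = 2.570, b = 1.000.
sin(ω/2) = (a − b)/(a + b) = 1.570/3.570 = 0.4398, so ω = 2 arcsin(0.4398) ≈ 52.2°.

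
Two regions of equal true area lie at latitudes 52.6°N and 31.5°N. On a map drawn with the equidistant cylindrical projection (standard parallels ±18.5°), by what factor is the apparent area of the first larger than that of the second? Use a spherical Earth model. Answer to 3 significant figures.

With standard parallel φ₀ = 18.5°, the equirectangular projection gives x = Rλ cos φ₀, y = Rφ, so h = 1 and k = cos 18.5° / cos φ.
Areal scale at 52.6°: h·k = 1.000 × 1.561 = 1.561.
Areal scale at 31.5°: h·k = 1.000 × 1.112 = 1.112.
Ratio = 1.561/1.112 ≈ 1.40.

1.40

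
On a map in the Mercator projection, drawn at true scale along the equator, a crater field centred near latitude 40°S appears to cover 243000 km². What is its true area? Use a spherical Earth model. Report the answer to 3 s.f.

143000 km²

Mercator is conformal, so the point scale is isotropic: h = k = sec φ = 1/cos φ.
Areal scale = k² = sec²φ = 1/cos²(40°) = 1/0.7660² = 1.704.
True area = apparent / (areal scale) = 243000 / 1.704 ≈ 143000 km².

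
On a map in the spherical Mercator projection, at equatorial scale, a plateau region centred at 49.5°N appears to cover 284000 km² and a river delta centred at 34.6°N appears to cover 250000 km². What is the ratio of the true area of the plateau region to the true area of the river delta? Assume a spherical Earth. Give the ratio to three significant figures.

Mercator's areal exaggeration is sec²φ; hence true area = (apparent area) · cos²φ.
True area of plateau region: 284000 × cos²(49.5°) = 284000 × 0.4218 = 119800 km².
True area of river delta: 250000 × cos²(34.6°) = 250000 × 0.6776 = 169400 km².
Ratio = 119800 / 169400 ≈ 0.707.

0.707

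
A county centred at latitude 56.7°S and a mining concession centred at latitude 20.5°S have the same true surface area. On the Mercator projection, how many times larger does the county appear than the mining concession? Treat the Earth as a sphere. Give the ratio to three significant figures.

On Mercator, area is exaggerated by sec²φ = 1/cos²φ.
At 56.7°: sec²(56.7°) = 1/0.5490² = 3.318.
At 20.5°: sec²(20.5°) = 1/0.9367² = 1.140.
Ratio = 3.318/1.140 = cos²(20.5°)/cos²(56.7°) ≈ 2.91.

2.91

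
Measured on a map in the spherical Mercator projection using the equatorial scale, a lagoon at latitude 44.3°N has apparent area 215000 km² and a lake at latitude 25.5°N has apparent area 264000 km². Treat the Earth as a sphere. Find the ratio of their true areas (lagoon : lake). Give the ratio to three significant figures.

0.512

On Mercator the areal scale is sec²φ, so true area = apparent × cos²φ.
True area of lagoon: 215000 × cos²(44.3°) = 215000 × 0.5122 = 110100 km².
True area of lake: 264000 × cos²(25.5°) = 264000 × 0.8147 = 215100 km².
Ratio = 110100 / 215100 ≈ 0.512.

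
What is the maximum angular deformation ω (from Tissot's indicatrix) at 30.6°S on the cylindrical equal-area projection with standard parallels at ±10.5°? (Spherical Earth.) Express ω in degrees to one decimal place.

15.2°

A cylindrical equal-area projection with standard parallel φ₀ has meridian scale h = cos φ / cos φ₀ and parallel scale k = cos φ₀ / cos φ (so areas are preserved, h·k = 1).
At 30.6°: h = 0.8754, k = 1.142; principal scales a = 1.142, b = 0.8754.
sin(ω/2) = (a − b)/(a + b) = 0.2669/2.018 = 0.1323, so ω = 2 arcsin(0.1323) ≈ 15.2°.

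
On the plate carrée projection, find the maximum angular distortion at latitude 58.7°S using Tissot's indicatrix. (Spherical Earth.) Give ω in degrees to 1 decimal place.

In the plate carrée (x = Rλ, y = Rφ), meridians are true-scale (h = 1) and parallels are stretched by k = sec φ.
At 58.7°: h = 1.000, k = 1.925; principal scales a = 1.925, b = 1.000.
sin(ω/2) = (a − b)/(a + b) = 0.9249/2.925 = 0.3162, so ω = 2 arcsin(0.3162) ≈ 36.9°.

36.9°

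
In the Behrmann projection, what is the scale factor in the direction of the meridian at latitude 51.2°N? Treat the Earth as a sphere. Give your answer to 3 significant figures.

0.724

Behrmann is a cylindrical equal-area projection with standard parallels at ±30°. Cylindrical equal-area (φ₀ = 30°): h = cos φ / cos 30° along meridians, k = cos 30° / cos φ along parallels; h·k = 1.
h = cos 51.2° / cos 30° = 0.6266/0.8660 = 0.7235.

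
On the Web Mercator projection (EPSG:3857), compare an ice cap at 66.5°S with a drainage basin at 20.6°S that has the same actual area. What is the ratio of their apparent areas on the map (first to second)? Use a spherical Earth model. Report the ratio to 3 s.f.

5.51

Mercator areal scale is sec²φ.
At 66.5°: sec²(66.5°) = 1/0.3987² = 6.289.
At 20.6°: sec²(20.6°) = 1/0.9361² = 1.141.
Ratio = 6.289/1.141 = cos²(20.6°)/cos²(66.5°) ≈ 5.51.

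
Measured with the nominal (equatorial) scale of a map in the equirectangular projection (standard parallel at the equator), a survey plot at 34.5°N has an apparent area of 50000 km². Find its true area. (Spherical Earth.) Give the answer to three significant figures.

41200 km²

For the equirectangular projection with φ₀ = 0 (plate carrée), h = 1 along meridians and k = sec φ along parallels.
Areal scale = h·k = 1 × sec φ; at 34.5°, h = 1.000, k = 1.213, so h·k = 1.213.
True area = apparent / (areal scale) = 50000 / 1.213 ≈ 41200 km².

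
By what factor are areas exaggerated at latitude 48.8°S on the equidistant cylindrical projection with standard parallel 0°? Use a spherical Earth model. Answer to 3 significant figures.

Plate carrée maps x = Rλ, y = Rφ. The meridian scale is h = 1 and the parallel scale is k = 1/cos φ = sec φ.
Areal scale = h·k = 1 × sec φ; at 48.8°, h = 1.000, k = 1.518, so h·k = 1.518.

1.52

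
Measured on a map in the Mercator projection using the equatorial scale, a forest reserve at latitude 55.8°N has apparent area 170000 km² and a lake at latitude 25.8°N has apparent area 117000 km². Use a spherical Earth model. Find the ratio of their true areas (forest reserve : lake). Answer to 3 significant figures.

0.566

Mercator's areal exaggeration is sec²φ; hence true area = (apparent area) · cos²φ.
True area of forest reserve: 170000 × cos²(55.8°) = 170000 × 0.3159 = 53710 km².
True area of lake: 117000 × cos²(25.8°) = 117000 × 0.8106 = 94840 km².
Ratio = 53710 / 94840 ≈ 0.566.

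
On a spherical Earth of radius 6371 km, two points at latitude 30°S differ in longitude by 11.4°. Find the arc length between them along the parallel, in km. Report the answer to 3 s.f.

1100 km

Arc length along a parallel = R cos φ · Δλ (with Δλ in radians).
= 6371 × cos 30° × (11.4° × π/180) = 6371 × 0.8660 × 0.1990 ≈ 1100 km.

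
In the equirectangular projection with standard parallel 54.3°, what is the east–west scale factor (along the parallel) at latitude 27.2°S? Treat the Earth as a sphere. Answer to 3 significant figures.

0.656

With standard parallel φ₀ = 54.3°, the equirectangular projection gives x = Rλ cos φ₀, y = Rφ, so h = 1 and k = cos 54.3° / cos φ.
k = cos 54.3° / cos 27.2° = 0.5835/0.8894 = 0.6561.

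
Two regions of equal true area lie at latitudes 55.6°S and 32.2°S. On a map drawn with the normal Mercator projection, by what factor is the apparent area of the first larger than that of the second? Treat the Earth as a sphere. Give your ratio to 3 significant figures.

2.24

Mercator is conformal with k = sec φ, so areal scale = k² = sec²φ.
At 55.6°: sec²(55.6°) = 1/0.5650² = 3.133.
At 32.2°: sec²(32.2°) = 1/0.8462² = 1.397.
Ratio = 3.133/1.397 = cos²(32.2°)/cos²(55.6°) ≈ 2.24.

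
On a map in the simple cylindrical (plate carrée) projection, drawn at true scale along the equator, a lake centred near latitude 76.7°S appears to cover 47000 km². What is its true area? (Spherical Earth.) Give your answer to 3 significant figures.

10800 km²

For the equirectangular projection with φ₀ = 0 (plate carrée), h = 1 along meridians and k = sec φ along parallels.
Areal scale = h·k = 1 × sec φ; at 76.7°, h = 1.000, k = 4.347, so h·k = 4.347.
True area = apparent / (areal scale) = 47000 / 4.347 ≈ 10800 km².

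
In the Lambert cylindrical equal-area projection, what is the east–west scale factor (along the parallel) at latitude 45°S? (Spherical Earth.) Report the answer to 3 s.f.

1.41

The Lambert cylindrical equal-area projection is the cylindrical equal-area projection with its standard parallel at the equator (φ₀ = 0). For cylindrical equal-area with standard parallel φ₀, h = cos φ / cos φ₀ and k = cos φ₀ / cos φ, so h·k = 1.
k = cos 0° / cos 45° = 1.000/0.7071 = 1.414.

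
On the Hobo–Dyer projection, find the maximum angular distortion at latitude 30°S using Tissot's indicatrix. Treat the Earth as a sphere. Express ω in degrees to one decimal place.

The Hobo–Dyer projection is cylindrical equal-area with φ₀ = 37.5°. Cylindrical equal-area (φ₀ = 37.5°): h = cos φ / cos 37.5° along meridians, k = cos 37.5° / cos φ along parallels; h·k = 1.
At 30°: h = 1.092, k = 0.9161; principal scales a = 1.092, b = 0.9161.
sin(ω/2) = (a − b)/(a + b) = 0.1755/2.008 = 0.08742, so ω = 2 arcsin(0.08742) ≈ 10.0°.

10.0°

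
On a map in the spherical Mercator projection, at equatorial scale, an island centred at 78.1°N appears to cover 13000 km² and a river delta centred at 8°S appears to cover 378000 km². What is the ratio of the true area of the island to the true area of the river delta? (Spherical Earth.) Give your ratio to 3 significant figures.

On Mercator the areal scale is sec²φ, so true area = apparent × cos²φ.
True area of island: 13000 × cos²(78.1°) = 13000 × 0.04252 = 552.8 km².
True area of river delta: 378000 × cos²(8°) = 378000 × 0.9806 = 370700 km².
Ratio = 552.8 / 370700 ≈ 0.00149.

0.00149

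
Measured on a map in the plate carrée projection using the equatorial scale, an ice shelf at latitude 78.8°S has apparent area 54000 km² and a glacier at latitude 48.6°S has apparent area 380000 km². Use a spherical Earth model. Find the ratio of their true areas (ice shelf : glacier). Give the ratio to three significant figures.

On the plate carrée, areal scale = h·k = 1 × sec φ, so true area = apparent × cos φ.
True area of ice shelf: 54000 × cos(78.8°) = 54000 × 0.1942 = 10490 km².
True area of glacier: 380000 × cos(48.6°) = 380000 × 0.6613 = 251300 km².
Ratio = 10490 / 251300 ≈ 0.0417.

0.0417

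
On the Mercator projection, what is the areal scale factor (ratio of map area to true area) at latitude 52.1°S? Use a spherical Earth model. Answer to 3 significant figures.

For Mercator, h = k = sec φ (a conformal cylindrical projection has a single point scale, 1/cos φ).
Areal scale = k² = sec²φ = 1/cos²(52.1°) = 1/0.6143² = 2.650.

2.65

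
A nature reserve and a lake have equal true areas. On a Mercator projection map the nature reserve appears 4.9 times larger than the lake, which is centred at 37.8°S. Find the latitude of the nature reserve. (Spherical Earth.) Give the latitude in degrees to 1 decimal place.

69.1°

On Mercator, (apparent₁)/(apparent₂) = sec²φ₁ / sec²φ₂ when true areas are equal.
cos²φ₂ / cos²φ₁ = 4.9  ⇒  cos φ₁ = cos 37.8° / √4.9 = 0.7902/2.214 = 0.3570.
φ₁ = arccos(0.3570) ≈ 69.1°.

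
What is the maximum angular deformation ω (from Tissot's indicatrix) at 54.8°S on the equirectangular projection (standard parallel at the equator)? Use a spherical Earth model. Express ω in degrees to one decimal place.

31.2°

For the equirectangular projection with φ₀ = 0 (plate carrée), h = 1 along meridians and k = sec φ along parallels.
At 54.8°: h = 1.000, k = 1.735; principal scales a = 1.735, b = 1.000.
sin(ω/2) = (a − b)/(a + b) = 0.7348/2.735 = 0.2687, so ω = 2 arcsin(0.2687) ≈ 31.2°.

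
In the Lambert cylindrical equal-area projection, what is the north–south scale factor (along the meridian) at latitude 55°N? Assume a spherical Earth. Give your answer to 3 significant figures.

0.574

The Lambert cylindrical equal-area projection is the cylindrical equal-area projection with its standard parallel at the equator (φ₀ = 0). For cylindrical equal-area with standard parallel φ₀, h = cos φ / cos φ₀ and k = cos φ₀ / cos φ, so h·k = 1.
h = cos 55° / cos 0° = 0.5736/1.000 = 0.5736.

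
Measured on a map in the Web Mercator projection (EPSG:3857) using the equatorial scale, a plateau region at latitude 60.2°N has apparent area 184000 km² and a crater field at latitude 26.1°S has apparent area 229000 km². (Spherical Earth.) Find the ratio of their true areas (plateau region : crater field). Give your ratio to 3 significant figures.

0.246

On Mercator the areal scale is sec²φ, so true area = apparent × cos²φ.
True area of plateau region: 184000 × cos²(60.2°) = 184000 × 0.2470 = 45440 km².
True area of crater field: 229000 × cos²(26.1°) = 229000 × 0.8065 = 184700 km².
Ratio = 45440 / 184700 ≈ 0.246.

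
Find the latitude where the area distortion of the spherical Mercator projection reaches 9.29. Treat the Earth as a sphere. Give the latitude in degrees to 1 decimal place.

70.8°

Mercator areal scale is sec²φ.
sec²φ = 9.29  ⇒  cos²φ = 0.1076  ⇒  cos φ = 0.3281.
φ = arccos(0.3281) ≈ 70.8°.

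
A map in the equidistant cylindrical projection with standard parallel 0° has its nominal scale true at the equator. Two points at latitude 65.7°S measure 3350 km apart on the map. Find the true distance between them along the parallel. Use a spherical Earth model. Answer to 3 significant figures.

1380 km

Plate carrée maps x = Rλ, y = Rφ. The meridian scale is h = 1 and the parallel scale is k = 1/cos φ = sec φ.
Along the parallel at 65.7°, map distances are exaggerated by k = sec 65.7° = 2.430.
True distance = 3350 / 2.430 = 3350 × cos 65.7° ≈ 1380 km.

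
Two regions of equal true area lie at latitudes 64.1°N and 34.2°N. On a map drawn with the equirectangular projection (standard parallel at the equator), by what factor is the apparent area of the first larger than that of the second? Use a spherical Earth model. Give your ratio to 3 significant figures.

1.89

Plate carrée maps x = Rλ, y = Rφ. The meridian scale is h = 1 and the parallel scale is k = 1/cos φ = sec φ.
Areal scale at 64.1°: h·k = 1.000 × 2.289 = 2.289.
Areal scale at 34.2°: h·k = 1.000 × 1.209 = 1.209.
Ratio = 2.289/1.209 ≈ 1.89.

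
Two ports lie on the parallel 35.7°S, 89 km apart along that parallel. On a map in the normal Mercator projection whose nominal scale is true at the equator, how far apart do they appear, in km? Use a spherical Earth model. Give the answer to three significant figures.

Mercator is conformal, so the point scale is isotropic: h = k = sec φ = 1/cos φ.
Along the parallel, k = sec 35.7° = 1/0.8121 = 1.231.
Map distance = 89 × 1.231 ≈ 110 km.

110 km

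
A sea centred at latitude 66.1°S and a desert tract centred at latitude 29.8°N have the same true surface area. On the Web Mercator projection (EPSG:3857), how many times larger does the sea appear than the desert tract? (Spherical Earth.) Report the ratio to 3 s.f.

On Mercator, area is exaggerated by sec²φ = 1/cos²φ.
At 66.1°: sec²(66.1°) = 1/0.4051² = 6.092.
At 29.8°: sec²(29.8°) = 1/0.8678² = 1.328.
Ratio = 6.092/1.328 = cos²(29.8°)/cos²(66.1°) ≈ 4.59.

4.59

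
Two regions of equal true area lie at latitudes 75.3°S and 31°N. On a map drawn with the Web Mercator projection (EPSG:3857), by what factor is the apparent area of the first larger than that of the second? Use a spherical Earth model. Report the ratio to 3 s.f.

On Mercator, area is exaggerated by sec²φ = 1/cos²φ.
At 75.3°: sec²(75.3°) = 1/0.2538² = 15.53.
At 31°: sec²(31°) = 1/0.8572² = 1.361.
Ratio = 15.53/1.361 = cos²(31°)/cos²(75.3°) ≈ 11.4.

11.4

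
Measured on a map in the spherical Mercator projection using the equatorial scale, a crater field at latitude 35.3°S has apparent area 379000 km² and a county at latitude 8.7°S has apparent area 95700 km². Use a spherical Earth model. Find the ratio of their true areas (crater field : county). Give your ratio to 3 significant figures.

2.70

Mercator's areal exaggeration is sec²φ; hence true area = (apparent area) · cos²φ.
True area of crater field: 379000 × cos²(35.3°) = 379000 × 0.6661 = 252400 km².
True area of county: 95700 × cos²(8.7°) = 95700 × 0.9771 = 93510 km².
Ratio = 252400 / 93510 ≈ 2.70.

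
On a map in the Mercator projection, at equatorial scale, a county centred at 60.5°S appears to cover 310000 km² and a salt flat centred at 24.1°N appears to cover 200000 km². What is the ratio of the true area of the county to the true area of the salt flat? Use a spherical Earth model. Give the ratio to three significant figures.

On Mercator the areal scale is sec²φ, so true area = apparent × cos²φ.
True area of county: 310000 × cos²(60.5°) = 310000 × 0.2425 = 75170 km².
True area of salt flat: 200000 × cos²(24.1°) = 200000 × 0.8333 = 166700 km².
Ratio = 75170 / 166700 ≈ 0.451.

0.451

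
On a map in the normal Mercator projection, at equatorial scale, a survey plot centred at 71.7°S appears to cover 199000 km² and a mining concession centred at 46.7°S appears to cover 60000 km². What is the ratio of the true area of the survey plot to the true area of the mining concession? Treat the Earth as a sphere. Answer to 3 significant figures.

Mercator's areal exaggeration is sec²φ; hence true area = (apparent area) · cos²φ.
True area of survey plot: 199000 × cos²(71.7°) = 199000 × 0.09859 = 19620 km².
True area of mining concession: 60000 × cos²(46.7°) = 60000 × 0.4703 = 28220 km².
Ratio = 19620 / 28220 ≈ 0.695.

0.695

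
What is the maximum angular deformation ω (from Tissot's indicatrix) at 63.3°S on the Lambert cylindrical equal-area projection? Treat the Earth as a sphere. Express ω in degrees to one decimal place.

The Lambert cylindrical equal-area projection is the cylindrical equal-area projection with its standard parallel at the equator (φ₀ = 0). A cylindrical equal-area projection with standard parallel φ₀ has meridian scale h = cos φ / cos φ₀ and parallel scale k = cos φ₀ / cos φ (so areas are preserved, h·k = 1).
At 63.3°: h = 0.4493, k = 2.226; principal scales a = 2.226, b = 0.4493.
sin(ω/2) = (a − b)/(a + b) = 1.776/2.675 = 0.6640, so ω = 2 arcsin(0.6640) ≈ 83.2°.

83.2°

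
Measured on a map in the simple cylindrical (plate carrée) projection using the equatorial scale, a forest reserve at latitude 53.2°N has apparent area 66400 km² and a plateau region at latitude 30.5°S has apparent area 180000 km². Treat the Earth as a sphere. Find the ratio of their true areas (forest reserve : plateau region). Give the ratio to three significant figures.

On the plate carrée, areal scale = h·k = 1 × sec φ, so true area = apparent × cos φ.
True area of forest reserve: 66400 × cos(53.2°) = 66400 × 0.5990 = 39780 km².
True area of plateau region: 180000 × cos(30.5°) = 180000 × 0.8616 = 155100 km².
Ratio = 39780 / 155100 ≈ 0.256.

0.256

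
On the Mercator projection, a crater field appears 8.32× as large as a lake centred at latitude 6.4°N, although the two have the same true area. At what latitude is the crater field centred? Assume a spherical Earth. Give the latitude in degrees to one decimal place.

For equal true areas on Mercator, apparent areas scale as sec²φ, so the ratio is cos²φ₂ / cos²φ₁.
cos²φ₂ / cos²φ₁ = 8.32  ⇒  cos φ₁ = cos 6.4° / √8.32 = 0.9938/2.884 = 0.3445.
φ₁ = arccos(0.3445) ≈ 69.8°.

69.8°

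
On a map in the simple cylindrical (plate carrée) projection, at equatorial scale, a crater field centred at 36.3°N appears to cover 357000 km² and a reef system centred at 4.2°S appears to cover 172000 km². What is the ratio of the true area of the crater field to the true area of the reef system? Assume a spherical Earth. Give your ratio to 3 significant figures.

1.68

Plate carrée has h = 1 and k = sec φ, giving areal scale sec φ; true area = (apparent area) · cos φ.
True area of crater field: 357000 × cos(36.3°) = 357000 × 0.8059 = 287700 km².
True area of reef system: 172000 × cos(4.2°) = 172000 × 0.9973 = 171500 km².
Ratio = 287700 / 171500 ≈ 1.68.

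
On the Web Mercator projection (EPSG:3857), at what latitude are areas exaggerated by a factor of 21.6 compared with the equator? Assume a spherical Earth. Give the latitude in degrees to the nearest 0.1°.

77.6°

Mercator areal scale is sec²φ.
sec²φ = 21.6  ⇒  cos²φ = 0.04630  ⇒  cos φ = 0.2152.
φ = arccos(0.2152) ≈ 77.6°.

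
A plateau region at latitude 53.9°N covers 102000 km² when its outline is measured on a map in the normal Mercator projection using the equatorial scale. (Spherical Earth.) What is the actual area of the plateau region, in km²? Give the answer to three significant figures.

The Mercator projection is conformal; its linear scale factor is the same in every direction and equals sec φ = 1/cos φ.
Areal scale = k² = sec²φ = 1/cos²(53.9°) = 1/0.5892² = 2.881.
True area = apparent / (areal scale) = 102000 / 2.881 ≈ 35400 km².

35400 km²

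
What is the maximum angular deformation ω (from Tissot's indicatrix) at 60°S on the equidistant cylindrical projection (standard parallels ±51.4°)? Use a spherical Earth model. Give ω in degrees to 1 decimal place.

The equidistant cylindrical projection with φ₀ = 51.4° has h = 1 (meridians true) and k = cos φ₀ / cos φ along parallels.
At 60°: h = 1.000, k = 1.248; principal scales a = 1.248, b = 1.000.
sin(ω/2) = (a − b)/(a + b) = 0.2478/2.248 = 0.1102, so ω = 2 arcsin(0.1102) ≈ 12.7°.

12.7°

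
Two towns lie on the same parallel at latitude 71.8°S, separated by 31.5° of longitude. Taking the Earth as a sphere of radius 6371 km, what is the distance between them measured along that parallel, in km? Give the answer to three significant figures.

Arc length along a parallel = R cos φ · Δλ (with Δλ in radians).
= 6371 × cos 71.8° × (31.5° × π/180) = 6371 × 0.3123 × 0.5498 ≈ 1090 km.

1090 km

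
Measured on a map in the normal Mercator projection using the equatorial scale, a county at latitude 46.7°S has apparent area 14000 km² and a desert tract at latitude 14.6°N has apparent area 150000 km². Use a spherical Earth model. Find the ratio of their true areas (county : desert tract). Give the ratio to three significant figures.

0.0469

On Mercator the areal scale is sec²φ, so true area = apparent × cos²φ.
True area of county: 14000 × cos²(46.7°) = 14000 × 0.4703 = 6585 km².
True area of desert tract: 150000 × cos²(14.6°) = 150000 × 0.9365 = 140500 km².
Ratio = 6585 / 140500 ≈ 0.0469.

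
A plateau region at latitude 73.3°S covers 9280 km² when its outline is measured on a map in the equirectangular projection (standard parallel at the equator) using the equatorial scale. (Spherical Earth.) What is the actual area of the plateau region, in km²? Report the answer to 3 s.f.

2670 km²

Plate carrée maps x = Rλ, y = Rφ. The meridian scale is h = 1 and the parallel scale is k = 1/cos φ = sec φ.
Areal scale = h·k = 1 × sec φ; at 73.3°, h = 1.000, k = 3.480, so h·k = 3.480.
True area = apparent / (areal scale) = 9280 / 3.480 ≈ 2670 km².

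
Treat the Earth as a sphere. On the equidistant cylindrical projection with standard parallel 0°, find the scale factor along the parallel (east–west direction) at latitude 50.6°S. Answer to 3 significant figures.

Plate carrée maps x = Rλ, y = Rφ. The meridian scale is h = 1 and the parallel scale is k = 1/cos φ = sec φ.
k = 1/cos 50.6° = 1/0.6347 = 1.575.

1.58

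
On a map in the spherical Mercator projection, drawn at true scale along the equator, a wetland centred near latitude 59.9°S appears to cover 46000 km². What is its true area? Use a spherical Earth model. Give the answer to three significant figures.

11600 km²

For Mercator, h = k = sec φ (a conformal cylindrical projection has a single point scale, 1/cos φ).
Areal scale = k² = sec²φ = 1/cos²(59.9°) = 1/0.5015² = 3.976.
True area = apparent / (areal scale) = 46000 / 3.976 ≈ 11600 km².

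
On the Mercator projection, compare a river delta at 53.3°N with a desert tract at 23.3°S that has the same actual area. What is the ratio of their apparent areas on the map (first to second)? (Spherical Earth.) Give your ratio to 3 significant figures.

On Mercator, area is exaggerated by sec²φ = 1/cos²φ.
At 53.3°: sec²(53.3°) = 1/0.5976² = 2.800.
At 23.3°: sec²(23.3°) = 1/0.9184² = 1.185.
Ratio = 2.800/1.185 = cos²(23.3°)/cos²(53.3°) ≈ 2.36.

2.36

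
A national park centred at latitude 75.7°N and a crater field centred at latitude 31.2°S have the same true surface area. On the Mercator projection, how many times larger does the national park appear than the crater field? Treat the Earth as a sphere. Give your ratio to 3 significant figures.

12.0

Mercator areal scale is sec²φ.
At 75.7°: sec²(75.7°) = 1/0.2470² = 16.39.
At 31.2°: sec²(31.2°) = 1/0.8554² = 1.367.
Ratio = 16.39/1.367 = cos²(31.2°)/cos²(75.7°) ≈ 12.0.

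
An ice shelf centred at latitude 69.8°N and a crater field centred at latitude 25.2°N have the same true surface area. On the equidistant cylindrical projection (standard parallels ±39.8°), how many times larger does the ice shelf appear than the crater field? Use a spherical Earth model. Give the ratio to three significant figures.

2.62

The equidistant cylindrical projection with φ₀ = 39.8° has h = 1 (meridians true) and k = cos φ₀ / cos φ along parallels.
Areal scale at 69.8°: h·k = 1.000 × 2.225 = 2.225.
Areal scale at 25.2°: h·k = 1.000 × 0.8491 = 0.8491.
Ratio = 2.225/0.8491 ≈ 2.62.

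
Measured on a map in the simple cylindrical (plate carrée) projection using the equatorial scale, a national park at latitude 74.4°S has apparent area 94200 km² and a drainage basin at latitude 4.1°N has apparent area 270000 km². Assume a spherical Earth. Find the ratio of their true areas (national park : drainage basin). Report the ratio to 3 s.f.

0.0941

Plate carrée has h = 1 and k = sec φ, giving areal scale sec φ; true area = (apparent area) · cos φ.
True area of national park: 94200 × cos(74.4°) = 94200 × 0.2689 = 25330 km².
True area of drainage basin: 270000 × cos(4.1°) = 270000 × 0.9974 = 269300 km².
Ratio = 25330 / 269300 ≈ 0.0941.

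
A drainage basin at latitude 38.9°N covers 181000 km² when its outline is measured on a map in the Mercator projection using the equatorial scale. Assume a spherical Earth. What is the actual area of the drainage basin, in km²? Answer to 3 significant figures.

Mercator is conformal, so the point scale is isotropic: h = k = sec φ = 1/cos φ.
Areal scale = k² = sec²φ = 1/cos²(38.9°) = 1/0.7782² = 1.651.
True area = apparent / (areal scale) = 181000 / 1.651 ≈ 110000 km².

110000 km²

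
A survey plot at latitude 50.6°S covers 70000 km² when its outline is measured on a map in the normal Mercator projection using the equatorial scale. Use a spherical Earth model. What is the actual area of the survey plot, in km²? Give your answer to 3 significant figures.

The Mercator projection is conformal; its linear scale factor is the same in every direction and equals sec φ = 1/cos φ.
Areal scale = k² = sec²φ = 1/cos²(50.6°) = 1/0.6347² = 2.482.
True area = apparent / (areal scale) = 70000 / 2.482 ≈ 28200 km².

28200 km²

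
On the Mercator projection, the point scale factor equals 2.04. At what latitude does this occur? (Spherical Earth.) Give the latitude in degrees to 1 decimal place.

60.6°

Mercator scale is k = sec φ = 1/cos φ.
1/cos φ = 2.04  ⇒  cos φ = 0.4902  ⇒  φ = arccos(0.4902) ≈ 60.6°.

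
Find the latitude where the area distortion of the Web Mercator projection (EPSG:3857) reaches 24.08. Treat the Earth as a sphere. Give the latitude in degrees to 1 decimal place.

Mercator areal scale is sec²φ.
sec²φ = 24.08  ⇒  cos²φ = 0.04153  ⇒  cos φ = 0.2038.
φ = arccos(0.2038) ≈ 78.2°.

78.2°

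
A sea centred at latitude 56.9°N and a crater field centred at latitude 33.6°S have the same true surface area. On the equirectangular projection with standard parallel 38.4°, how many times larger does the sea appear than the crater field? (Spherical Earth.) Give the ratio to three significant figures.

With standard parallel φ₀ = 38.4°, the equirectangular projection gives x = Rλ cos φ₀, y = Rφ, so h = 1 and k = cos 38.4° / cos φ.
Areal scale at 56.9°: h·k = 1.000 × 1.435 = 1.435.
Areal scale at 33.6°: h·k = 1.000 × 0.9409 = 0.9409.
Ratio = 1.435/0.9409 ≈ 1.53.

1.53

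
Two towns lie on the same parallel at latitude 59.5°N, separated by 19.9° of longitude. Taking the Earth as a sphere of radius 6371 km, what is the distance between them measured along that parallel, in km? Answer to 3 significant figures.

1120 km

Arc length along a parallel = R cos φ · Δλ (with Δλ in radians).
= 6371 × cos 59.5° × (19.9° × π/180) = 6371 × 0.5075 × 0.3473 ≈ 1120 km.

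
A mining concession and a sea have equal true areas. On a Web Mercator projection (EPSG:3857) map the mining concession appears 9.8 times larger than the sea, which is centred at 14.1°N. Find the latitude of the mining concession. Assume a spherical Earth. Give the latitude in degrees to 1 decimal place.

72.0°

On Mercator, (apparent₁)/(apparent₂) = sec²φ₁ / sec²φ₂ when true areas are equal.
cos²φ₂ / cos²φ₁ = 9.8  ⇒  cos φ₁ = cos 14.1° / √9.8 = 0.9699/3.130 = 0.3098.
φ₁ = arccos(0.3098) ≈ 72.0°.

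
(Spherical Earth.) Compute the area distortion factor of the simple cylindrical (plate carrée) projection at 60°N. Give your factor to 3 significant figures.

2.00

Plate carrée maps x = Rλ, y = Rφ. The meridian scale is h = 1 and the parallel scale is k = 1/cos φ = sec φ.
Areal scale = h·k = 1 × sec φ; at 60°, h = 1.000, k = 2.000, so h·k = 2.000.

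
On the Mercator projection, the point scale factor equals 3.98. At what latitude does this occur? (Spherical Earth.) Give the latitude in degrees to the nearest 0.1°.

75.4°

Mercator scale is k = sec φ = 1/cos φ.
1/cos φ = 3.98  ⇒  cos φ = 0.2513  ⇒  φ = arccos(0.2513) ≈ 75.4°.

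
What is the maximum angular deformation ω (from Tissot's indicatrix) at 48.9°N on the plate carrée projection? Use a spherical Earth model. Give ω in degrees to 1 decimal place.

23.9°

For the equirectangular projection with φ₀ = 0 (plate carrée), h = 1 along meridians and k = sec φ along parallels.
At 48.9°: h = 1.000, k = 1.521; principal scales a = 1.521, b = 1.000.
sin(ω/2) = (a − b)/(a + b) = 0.5212/2.521 = 0.2067, so ω = 2 arcsin(0.2067) ≈ 23.9°.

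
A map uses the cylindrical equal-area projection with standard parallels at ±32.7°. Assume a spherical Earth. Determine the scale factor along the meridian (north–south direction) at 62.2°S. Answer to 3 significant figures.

0.554

For cylindrical equal-area with standard parallel φ₀, h = cos φ / cos φ₀ and k = cos φ₀ / cos φ, so h·k = 1.
h = cos 62.2° / cos 32.7° = 0.4664/0.8415 = 0.5542.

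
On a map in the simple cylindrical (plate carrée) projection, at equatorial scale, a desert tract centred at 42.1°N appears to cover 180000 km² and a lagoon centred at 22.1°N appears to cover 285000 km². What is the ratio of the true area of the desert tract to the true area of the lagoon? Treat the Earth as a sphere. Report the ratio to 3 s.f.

Plate carrée has h = 1 and k = sec φ, giving areal scale sec φ; true area = (apparent area) · cos φ.
True area of desert tract: 180000 × cos(42.1°) = 180000 × 0.7420 = 133600 km².
True area of lagoon: 285000 × cos(22.1°) = 285000 × 0.9265 = 264100 km².
Ratio = 133600 / 264100 ≈ 0.506.

0.506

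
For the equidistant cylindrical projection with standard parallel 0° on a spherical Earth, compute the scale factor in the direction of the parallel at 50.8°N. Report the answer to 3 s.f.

1.58

Plate carrée maps x = Rλ, y = Rφ. The meridian scale is h = 1 and the parallel scale is k = 1/cos φ = sec φ.
k = 1/cos 50.8° = 1/0.6320 = 1.582.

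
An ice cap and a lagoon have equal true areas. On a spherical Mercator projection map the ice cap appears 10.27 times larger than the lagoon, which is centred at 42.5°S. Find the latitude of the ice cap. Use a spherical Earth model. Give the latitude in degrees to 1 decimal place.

76.7°

For equal true areas on Mercator, apparent areas scale as sec²φ, so the ratio is cos²φ₂ / cos²φ₁.
cos²φ₂ / cos²φ₁ = 10.27  ⇒  cos φ₁ = cos 42.5° / √10.27 = 0.7373/3.205 = 0.2301.
φ₁ = arccos(0.2301) ≈ 76.7°.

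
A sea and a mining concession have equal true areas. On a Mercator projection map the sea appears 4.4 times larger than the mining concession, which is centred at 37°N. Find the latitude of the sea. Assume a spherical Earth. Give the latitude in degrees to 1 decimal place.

For equal true areas on Mercator, apparent areas scale as sec²φ, so the ratio is cos²φ₂ / cos²φ₁.
cos²φ₂ / cos²φ₁ = 4.4  ⇒  cos φ₁ = cos 37° / √4.4 = 0.7986/2.098 = 0.3807.
φ₁ = arccos(0.3807) ≈ 67.6°.

67.6°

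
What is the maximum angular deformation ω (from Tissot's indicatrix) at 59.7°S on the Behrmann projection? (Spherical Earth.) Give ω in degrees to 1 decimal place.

59.1°

The Behrmann projection is cylindrical equal-area with φ₀ = 30°. A cylindrical equal-area projection with standard parallel φ₀ has meridian scale h = cos φ / cos φ₀ and parallel scale k = cos φ₀ / cos φ (so areas are preserved, h·k = 1).
At 59.7°: h = 0.5826, k = 1.717; principal scales a = 1.717, b = 0.5826.
sin(ω/2) = (a − b)/(a + b) = 1.134/2.299 = 0.4932, so ω = 2 arcsin(0.4932) ≈ 59.1°.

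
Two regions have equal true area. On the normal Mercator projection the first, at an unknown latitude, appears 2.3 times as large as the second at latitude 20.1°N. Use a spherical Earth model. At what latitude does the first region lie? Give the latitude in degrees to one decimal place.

Mercator areal scale is sec²φ, so apparent-area ratio = sec²φ₁ / sec²φ₂ = cos²φ₂ / cos²φ₁.
cos²φ₂ / cos²φ₁ = 2.3  ⇒  cos φ₁ = cos 20.1° / √2.3 = 0.9391/1.517 = 0.6192.
φ₁ = arccos(0.6192) ≈ 51.7°.

51.7°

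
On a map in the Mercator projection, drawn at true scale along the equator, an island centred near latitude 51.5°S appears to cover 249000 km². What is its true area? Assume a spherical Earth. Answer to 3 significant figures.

96500 km²

The Mercator projection is conformal; its linear scale factor is the same in every direction and equals sec φ = 1/cos φ.
Areal scale = k² = sec²φ = 1/cos²(51.5°) = 1/0.6225² = 2.580.
True area = apparent / (areal scale) = 249000 / 2.580 ≈ 96500 km².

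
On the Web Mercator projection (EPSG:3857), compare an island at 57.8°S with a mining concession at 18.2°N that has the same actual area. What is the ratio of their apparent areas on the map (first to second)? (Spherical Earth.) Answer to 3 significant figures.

3.18

Mercator is conformal with k = sec φ, so areal scale = k² = sec²φ.
At 57.8°: sec²(57.8°) = 1/0.5329² = 3.522.
At 18.2°: sec²(18.2°) = 1/0.9500² = 1.108.
Ratio = 3.522/1.108 = cos²(18.2°)/cos²(57.8°) ≈ 3.18.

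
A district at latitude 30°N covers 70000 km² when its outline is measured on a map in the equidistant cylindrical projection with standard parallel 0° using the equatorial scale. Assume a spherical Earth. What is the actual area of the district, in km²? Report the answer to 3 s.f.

Plate carrée maps x = Rλ, y = Rφ. The meridian scale is h = 1 and the parallel scale is k = 1/cos φ = sec φ.
Areal scale = h·k = 1 × sec φ; at 30°, h = 1.000, k = 1.155, so h·k = 1.155.
True area = apparent / (areal scale) = 70000 / 1.155 ≈ 60600 km².

60600 km²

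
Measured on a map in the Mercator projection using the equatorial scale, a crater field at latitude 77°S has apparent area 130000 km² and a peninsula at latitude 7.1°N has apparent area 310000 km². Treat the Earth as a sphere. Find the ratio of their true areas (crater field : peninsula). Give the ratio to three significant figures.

0.0215

Since Mercator area scale is 1/cos²φ, the true area equals the apparent area multiplied by cos²φ.
True area of crater field: 130000 × cos²(77°) = 130000 × 0.05060 = 6578 km².
True area of peninsula: 310000 × cos²(7.1°) = 310000 × 0.9847 = 305300 km².
Ratio = 6578 / 305300 ≈ 0.0215.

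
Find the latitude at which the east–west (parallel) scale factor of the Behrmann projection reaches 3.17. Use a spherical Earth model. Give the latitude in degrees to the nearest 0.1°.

74.1°

The Behrmann projection is cylindrical equal-area with φ₀ = 30°. A cylindrical equal-area projection with standard parallel φ₀ has meridian scale h = cos φ / cos φ₀ and parallel scale k = cos φ₀ / cos φ (so areas are preserved, h·k = 1).
k = cos φ₀ / cos φ = 3.17  ⇒  cos φ = cos 30° / 3.17 = 0.2732.
φ = arccos(0.2732) ≈ 74.1°.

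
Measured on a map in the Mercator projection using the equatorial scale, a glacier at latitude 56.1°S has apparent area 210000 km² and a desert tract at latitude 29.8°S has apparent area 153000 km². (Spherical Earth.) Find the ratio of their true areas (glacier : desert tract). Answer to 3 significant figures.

Since Mercator area scale is 1/cos²φ, the true area equals the apparent area multiplied by cos²φ.
True area of glacier: 210000 × cos²(56.1°) = 210000 × 0.3111 = 65330 km².
True area of desert tract: 153000 × cos²(29.8°) = 153000 × 0.7530 = 115200 km².
Ratio = 65330 / 115200 ≈ 0.567.

0.567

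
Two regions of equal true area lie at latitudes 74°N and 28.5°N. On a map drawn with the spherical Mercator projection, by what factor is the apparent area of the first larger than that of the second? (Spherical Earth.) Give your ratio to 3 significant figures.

Mercator areal scale is sec²φ.
At 74°: sec²(74°) = 1/0.2756² = 13.16.
At 28.5°: sec²(28.5°) = 1/0.8788² = 1.295.
Ratio = 13.16/1.295 = cos²(28.5°)/cos²(74°) ≈ 10.2.

10.2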